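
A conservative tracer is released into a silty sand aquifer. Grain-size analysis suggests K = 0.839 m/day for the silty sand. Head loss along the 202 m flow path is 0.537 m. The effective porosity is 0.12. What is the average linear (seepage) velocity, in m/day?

Hydraulic gradient i = Δh / L = 0.537 / 202 = 0.002658.
Darcy flux q = K · i = 0.8390 × 0.002658 = 0.002230 m/day.
Seepage velocity v = q / n_e = 0.002230 / 0.12 = 0.01859 m/day.

0.0186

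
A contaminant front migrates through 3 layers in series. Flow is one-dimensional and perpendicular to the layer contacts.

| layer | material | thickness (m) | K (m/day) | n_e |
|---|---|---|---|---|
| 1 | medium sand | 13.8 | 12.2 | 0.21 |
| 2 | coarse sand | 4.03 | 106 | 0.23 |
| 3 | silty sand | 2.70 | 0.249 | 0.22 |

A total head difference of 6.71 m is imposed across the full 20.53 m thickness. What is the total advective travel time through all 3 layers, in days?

With flow normal to the layers, continuity requires the same specific discharge q through every layer.
Σ(b_i/K_i) = 13.8/12.2 + 4.03/106 + 2.70/0.249 = 12.01 d.
q = Δh / Σ(b_i/K_i) = 6.71 / 12.01 = 0.5586 m/day.
In each layer the seepage velocity is v_i = q/n_i, so the layer transit time is t_i = b_i·n_i / q:
  layer 1 (medium sand): t_1 = 13.8 × 0.21 / 0.5586 = 5.188 d
  layer 2 (coarse sand): t_2 = 4.03 × 0.23 / 0.5586 = 1.659 d
  layer 3 (silty sand): t_3 = 2.70 × 0.22 / 0.5586 = 1.063 d
Total t = Σ t_i = 7.911 days.

7.91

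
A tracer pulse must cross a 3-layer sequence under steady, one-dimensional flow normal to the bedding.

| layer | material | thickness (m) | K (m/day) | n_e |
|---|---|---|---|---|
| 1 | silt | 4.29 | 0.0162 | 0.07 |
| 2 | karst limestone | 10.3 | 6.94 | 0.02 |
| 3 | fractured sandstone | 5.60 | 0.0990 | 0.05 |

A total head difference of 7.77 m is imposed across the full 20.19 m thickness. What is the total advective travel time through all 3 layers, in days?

32.7

With flow normal to the layers, continuity requires the same specific discharge q through every layer.
Σ(b_i/K_i) = 4.29/0.0162 + 10.3/6.94 + 5.60/0.0990 = 322.9 d.
q = Δh / Σ(b_i/K_i) = 7.77 / 322.9 = 0.02407 m/day.
In each layer the seepage velocity is v_i = q/n_i, so the layer transit time is t_i = b_i·n_i / q:
  layer 1 (silt): t_1 = 4.29 × 0.07 / 0.02407 = 12.48 d
  layer 2 (karst limestone): t_2 = 10.3 × 0.02 / 0.02407 = 8.560 d
  layer 3 (fractured sandstone): t_3 = 5.60 × 0.05 / 0.02407 = 11.63 d
Total t = Σ t_i = 32.67 days.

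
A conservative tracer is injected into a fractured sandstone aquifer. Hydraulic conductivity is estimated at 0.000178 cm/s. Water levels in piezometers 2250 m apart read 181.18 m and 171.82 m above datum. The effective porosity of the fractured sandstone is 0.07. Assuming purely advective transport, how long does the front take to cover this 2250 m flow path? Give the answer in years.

Convert K: 0.000178 cm/s × 864 = 0.1538 m/day.
Hydraulic gradient i = (181.18 − 171.82) / 2250 = 9.36 / 2250 = 0.004160.
Darcy flux q = K · i = 0.1538 × 0.004160 = 0.0006398 m/day.
Seepage velocity v = q / n_e = 0.0006398 / 0.07 = 0.009140 m/day.
Travel time t = L / v = 2250 / 0.009140 = 2.462e+05 days = 674.0 years.

674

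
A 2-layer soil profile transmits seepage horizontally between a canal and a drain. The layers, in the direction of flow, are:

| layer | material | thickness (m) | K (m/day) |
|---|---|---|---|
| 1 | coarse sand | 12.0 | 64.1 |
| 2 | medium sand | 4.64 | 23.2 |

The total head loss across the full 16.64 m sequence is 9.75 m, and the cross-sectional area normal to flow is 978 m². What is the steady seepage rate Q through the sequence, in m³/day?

Flow is perpendicular to layering, so the layers act in series and the equivalent K is the thickness-weighted harmonic mean.
Total thickness L = 12.0 + 4.64 = 16.64 m.
Σ(b_i/K_i) = 12.0/64.1 + 4.64/23.2 = 0.3872 d.
K_eq = L / Σ(b_i/K_i) = 16.64 / 0.3872 = 42.97 m/day.
Q = K_eq · A · (Δh/L) = 42.97 × 978 × (9.75/16.64) = 24626 m³/day.

24600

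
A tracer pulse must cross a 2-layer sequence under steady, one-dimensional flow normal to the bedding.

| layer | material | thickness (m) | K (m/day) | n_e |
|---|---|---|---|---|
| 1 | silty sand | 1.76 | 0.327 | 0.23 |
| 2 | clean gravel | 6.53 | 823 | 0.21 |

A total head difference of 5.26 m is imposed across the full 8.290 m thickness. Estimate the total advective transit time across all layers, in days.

1.82

With flow normal to the layers, continuity requires the same specific discharge q through every layer.
Σ(b_i/K_i) = 1.76/0.327 + 6.53/823 = 5.390 d.
q = Δh / Σ(b_i/K_i) = 5.26 / 5.390 = 0.9758 m/day.
In each layer the seepage velocity is v_i = q/n_i, so the layer transit time is t_i = b_i·n_i / q:
  layer 1 (silty sand): t_1 = 1.76 × 0.23 / 0.9758 = 0.4148 d
  layer 2 (clean gravel): t_2 = 6.53 × 0.21 / 0.9758 = 1.405 d
Total t = Σ t_i = 1.820 days.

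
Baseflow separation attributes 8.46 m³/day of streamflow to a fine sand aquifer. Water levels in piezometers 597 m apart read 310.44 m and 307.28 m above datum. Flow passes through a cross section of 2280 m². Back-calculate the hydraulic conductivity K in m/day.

0.701

Hydraulic gradient i = (310.44 − 307.28) / 597 = 3.16 / 597 = 0.005293.
From Q = K·A·i, K = Q / (A·i) = 8.46 / (2280 × 0.005293) = 0.7010 m/day.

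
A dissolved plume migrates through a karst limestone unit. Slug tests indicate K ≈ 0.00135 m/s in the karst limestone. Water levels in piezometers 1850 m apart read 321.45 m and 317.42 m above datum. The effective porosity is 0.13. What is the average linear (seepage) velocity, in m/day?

1.95

Convert K: 0.00135 m/s × 86400 = 116.6 m/day.
Hydraulic gradient i = (321.45 − 317.42) / 1850 = 4.03 / 1850 = 0.002178.
Darcy flux q = K · i = 116.6 × 0.002178 = 0.2541 m/day.
Seepage velocity v = q / n_e = 0.2541 / 0.13 = 1.955 m/day.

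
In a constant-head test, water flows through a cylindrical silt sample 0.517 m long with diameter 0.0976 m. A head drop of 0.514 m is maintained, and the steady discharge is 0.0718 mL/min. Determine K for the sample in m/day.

0.0139

Cross-sectional area A = π·(d/2)² = π × (0.0976/2)² = 0.007482 m².
Convert discharge: 0.0718 mL/min = 1.197e-09 m³/s.
Darcy's law rearranged: K = Q·L / (A·Δh) = 1.197e-09 × 0.517 / (0.007482 × 0.514) = 1.609e-07 m/s = 0.01390 m/day.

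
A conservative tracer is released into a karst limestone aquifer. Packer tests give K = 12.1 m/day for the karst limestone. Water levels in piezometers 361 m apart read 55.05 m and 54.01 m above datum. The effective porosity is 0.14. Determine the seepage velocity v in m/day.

0.249

Hydraulic gradient i = (55.05 − 54.01) / 361 = 1.04 / 361 = 0.002881.
Darcy flux q = K · i = 12.10 × 0.002881 = 0.03486 m/day.
Seepage velocity v = q / n_e = 0.03486 / 0.14 = 0.2490 m/day.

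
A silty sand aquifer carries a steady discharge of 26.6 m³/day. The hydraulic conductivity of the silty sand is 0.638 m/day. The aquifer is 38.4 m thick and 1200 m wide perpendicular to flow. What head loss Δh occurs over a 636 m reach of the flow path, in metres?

Cross-sectional area A = 1200 × 38.4 = 46080 m².
From Q = K·A·i, i = Q / (K·A) = 26.6 / (0.6380 × 46080) = 0.0009048.
Head loss Δh = i · L = 0.0009048 × 636 = 0.5754 m.

0.575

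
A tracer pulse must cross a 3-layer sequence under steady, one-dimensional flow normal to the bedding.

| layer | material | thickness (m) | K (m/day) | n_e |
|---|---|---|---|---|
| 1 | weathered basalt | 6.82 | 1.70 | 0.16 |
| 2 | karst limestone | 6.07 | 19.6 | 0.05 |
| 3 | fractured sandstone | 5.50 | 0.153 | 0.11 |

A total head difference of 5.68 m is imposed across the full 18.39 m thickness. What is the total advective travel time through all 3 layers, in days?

14.2

With flow normal to the layers, continuity requires the same specific discharge q through every layer.
Σ(b_i/K_i) = 6.82/1.70 + 6.07/19.6 + 5.50/0.153 = 40.27 d.
q = Δh / Σ(b_i/K_i) = 5.68 / 40.27 = 0.1411 m/day.
In each layer the seepage velocity is v_i = q/n_i, so the layer transit time is t_i = b_i·n_i / q:
  layer 1 (weathered basalt): t_1 = 6.82 × 0.16 / 0.1411 = 7.736 d
  layer 2 (karst limestone): t_2 = 6.07 × 0.05 / 0.1411 = 2.152 d
  layer 3 (fractured sandstone): t_3 = 5.50 × 0.11 / 0.1411 = 4.289 d
Total t = Σ t_i = 14.18 days.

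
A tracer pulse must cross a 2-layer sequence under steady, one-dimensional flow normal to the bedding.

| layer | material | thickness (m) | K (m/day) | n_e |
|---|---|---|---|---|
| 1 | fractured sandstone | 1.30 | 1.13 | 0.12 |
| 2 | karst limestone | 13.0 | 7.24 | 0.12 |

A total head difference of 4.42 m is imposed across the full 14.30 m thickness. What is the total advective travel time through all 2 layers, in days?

With flow normal to the layers, continuity requires the same specific discharge q through every layer.
Σ(b_i/K_i) = 1.30/1.13 + 13.0/7.24 = 2.946 d.
q = Δh / Σ(b_i/K_i) = 4.42 / 2.946 = 1.500 m/day.
In each layer the seepage velocity is v_i = q/n_i, so the layer transit time is t_i = b_i·n_i / q:
  layer 1 (fractured sandstone): t_1 = 1.30 × 0.12 / 1.500 = 0.1040 d
  layer 2 (karst limestone): t_2 = 13.0 × 0.12 / 1.500 = 1.040 d
Total t = Σ t_i = 1.144 days.

1.14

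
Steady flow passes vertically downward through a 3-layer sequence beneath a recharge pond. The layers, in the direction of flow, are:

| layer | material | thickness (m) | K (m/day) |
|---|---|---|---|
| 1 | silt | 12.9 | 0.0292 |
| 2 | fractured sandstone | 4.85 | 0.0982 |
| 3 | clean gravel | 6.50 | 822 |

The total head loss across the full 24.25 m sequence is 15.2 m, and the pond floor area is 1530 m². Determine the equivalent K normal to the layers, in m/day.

Flow is perpendicular to layering, so the layers act in series and the equivalent K is the thickness-weighted harmonic mean.
Total thickness L = 12.9 + 4.85 + 6.50 = 24.25 m.
Σ(b_i/K_i) = 12.9/0.0292 + 4.85/0.0982 + 6.50/822 = 491.2 d.
K_eq = L / Σ(b_i/K_i) = 24.25 / 491.2 = 0.04937 m/day.

0.0494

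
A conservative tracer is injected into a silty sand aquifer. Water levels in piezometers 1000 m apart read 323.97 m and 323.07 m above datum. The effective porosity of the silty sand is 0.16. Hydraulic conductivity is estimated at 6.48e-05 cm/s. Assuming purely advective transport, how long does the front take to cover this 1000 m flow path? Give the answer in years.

8690

Convert K: 6.48e-05 cm/s × 864 = 0.05599 m/day.
Hydraulic gradient i = (323.97 − 323.07) / 1000 = 0.9 / 1000 = 0.0009000.
Darcy flux q = K · i = 0.05599 × 0.0009000 = 5.039e-05 m/day.
Seepage velocity v = q / n_e = 5.039e-05 / 0.16 = 0.0003149 m/day.
Travel time t = L / v = 1000 / 0.0003149 = 3.175e+06 days = 8694 years.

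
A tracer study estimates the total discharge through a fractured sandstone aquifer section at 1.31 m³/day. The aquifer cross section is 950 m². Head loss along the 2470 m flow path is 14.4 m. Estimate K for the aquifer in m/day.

0.237

Hydraulic gradient i = Δh / L = 14.4 / 2470 = 0.005830.
From Q = K·A·i, K = Q / (A·i) = 1.31 / (950.0 × 0.005830) = 0.2365 m/day.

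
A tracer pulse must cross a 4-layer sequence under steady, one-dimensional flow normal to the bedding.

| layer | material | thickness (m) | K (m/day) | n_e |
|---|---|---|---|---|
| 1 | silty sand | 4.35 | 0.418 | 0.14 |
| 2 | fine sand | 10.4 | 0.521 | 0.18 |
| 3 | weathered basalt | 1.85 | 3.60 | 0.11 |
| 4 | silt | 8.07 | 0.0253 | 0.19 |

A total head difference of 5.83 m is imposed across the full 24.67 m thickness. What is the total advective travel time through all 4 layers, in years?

0.693

With flow normal to the layers, continuity requires the same specific discharge q through every layer.
Σ(b_i/K_i) = 4.35/0.418 + 10.4/0.521 + 1.85/3.60 + 8.07/0.0253 = 349.9 d.
q = Δh / Σ(b_i/K_i) = 5.83 / 349.9 = 0.01666 m/day.
In each layer the seepage velocity is v_i = q/n_i, so the layer transit time is t_i = b_i·n_i / q:
  layer 1 (silty sand): t_1 = 4.35 × 0.14 / 0.01666 = 36.55 d
  layer 2 (fine sand): t_2 = 10.4 × 0.18 / 0.01666 = 112.3 d
  layer 3 (weathered basalt): t_3 = 1.85 × 0.11 / 0.01666 = 12.21 d
  layer 4 (silt): t_4 = 8.07 × 0.19 / 0.01666 = 92.01 d
Total t = Σ t_i = 253.1 days = 0.6930 years.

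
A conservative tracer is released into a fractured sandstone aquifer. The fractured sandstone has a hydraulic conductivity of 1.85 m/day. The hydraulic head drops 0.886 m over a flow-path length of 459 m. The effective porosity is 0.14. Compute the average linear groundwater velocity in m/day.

Hydraulic gradient i = Δh / L = 0.886 / 459 = 0.001930.
Darcy flux q = K · i = 1.850 × 0.001930 = 0.003571 m/day.
Seepage velocity v = q / n_e = 0.003571 / 0.14 = 0.02551 m/day.

0.0255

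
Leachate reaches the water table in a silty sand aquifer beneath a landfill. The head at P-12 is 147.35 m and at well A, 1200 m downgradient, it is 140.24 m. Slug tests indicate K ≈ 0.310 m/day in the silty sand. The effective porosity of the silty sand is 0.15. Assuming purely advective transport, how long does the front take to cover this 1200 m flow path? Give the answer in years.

268

Hydraulic gradient i = (147.35 − 140.24) / 1200 = 7.11 / 1200 = 0.005925.
Darcy flux q = K · i = 0.3100 × 0.005925 = 0.001837 m/day.
Seepage velocity v = q / n_e = 0.001837 / 0.15 = 0.01225 m/day.
Travel time t = L / v = 1200 / 0.01225 = 97999 days = 268.3 years.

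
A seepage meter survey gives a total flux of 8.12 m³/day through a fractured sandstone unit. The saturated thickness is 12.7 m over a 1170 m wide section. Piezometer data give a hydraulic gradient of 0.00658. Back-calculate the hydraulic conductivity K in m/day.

0.0831

Cross-sectional area A = 1170 × 12.7 = 14859 m².
Hydraulic gradient i = 0.00658.
From Q = K·A·i, K = Q / (A·i) = 8.12 / (14859 × 0.006580) = 0.08305 m/day.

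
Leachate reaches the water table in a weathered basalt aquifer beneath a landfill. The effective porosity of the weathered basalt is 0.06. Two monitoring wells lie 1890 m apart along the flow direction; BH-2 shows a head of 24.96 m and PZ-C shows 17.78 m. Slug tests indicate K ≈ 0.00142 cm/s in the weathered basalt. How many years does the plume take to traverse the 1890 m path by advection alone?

Convert K: 0.00142 cm/s × 864 = 1.227 m/day.
Hydraulic gradient i = (24.96 − 17.78) / 1890 = 7.18 / 1890 = 0.003799.
Darcy flux q = K · i = 1.227 × 0.003799 = 0.004661 m/day.
Seepage velocity v = q / n_e = 0.004661 / 0.06 = 0.07768 m/day.
Travel time t = L / v = 1890 / 0.07768 = 24330 days = 66.61 years.

66.6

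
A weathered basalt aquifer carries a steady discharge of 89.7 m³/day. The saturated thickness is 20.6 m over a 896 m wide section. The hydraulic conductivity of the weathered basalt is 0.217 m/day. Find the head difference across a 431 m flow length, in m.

Cross-sectional area A = 896 × 20.6 = 18458 m².
From Q = K·A·i, i = Q / (K·A) = 89.7 / (0.2170 × 18458) = 0.02240.
Head loss Δh = i · L = 0.02240 × 431 = 9.652 m.

9.65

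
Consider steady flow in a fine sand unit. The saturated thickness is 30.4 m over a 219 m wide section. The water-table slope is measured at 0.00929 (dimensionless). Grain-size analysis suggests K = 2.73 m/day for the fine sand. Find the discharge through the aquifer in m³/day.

169

Cross-sectional area A = 219 × 30.4 = 6658 m².
Hydraulic gradient i = 0.00929.
Darcy's law: Q = K · A · i = 2.730 × 6658 × 0.009290 = 168.8 m³/day.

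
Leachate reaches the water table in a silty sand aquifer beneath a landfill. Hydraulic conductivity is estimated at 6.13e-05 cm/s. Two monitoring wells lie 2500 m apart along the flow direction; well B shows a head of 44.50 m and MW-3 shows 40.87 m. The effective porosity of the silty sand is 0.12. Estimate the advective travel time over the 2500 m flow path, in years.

Convert K: 6.13e-05 cm/s × 864 = 0.05296 m/day.
Hydraulic gradient i = (44.50 − 40.87) / 2500 = 3.63 / 2500 = 0.001452.
Darcy flux q = K · i = 0.05296 × 0.001452 = 7.690e-05 m/day.
Seepage velocity v = q / n_e = 7.690e-05 / 0.12 = 0.0006409 m/day.
Travel time t = L / v = 2500 / 0.0006409 = 3.901e+06 days = 10680 years.

10700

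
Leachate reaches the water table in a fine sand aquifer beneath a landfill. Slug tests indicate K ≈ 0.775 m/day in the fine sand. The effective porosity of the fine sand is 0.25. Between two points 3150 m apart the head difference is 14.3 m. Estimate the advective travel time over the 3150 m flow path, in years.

613

Hydraulic gradient i = Δh / L = 14.3 / 3150 = 0.004540.
Darcy flux q = K · i = 0.7750 × 0.004540 = 0.003518 m/day.
Seepage velocity v = q / n_e = 0.003518 / 0.25 = 0.01407 m/day.
Travel time t = L / v = 3150 / 0.01407 = 2.238e+05 days = 612.8 years.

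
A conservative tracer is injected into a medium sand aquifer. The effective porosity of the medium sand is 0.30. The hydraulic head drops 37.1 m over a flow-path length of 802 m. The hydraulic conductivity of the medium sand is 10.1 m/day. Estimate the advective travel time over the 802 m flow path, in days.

515

Hydraulic gradient i = Δh / L = 37.1 / 802 = 0.04626.
Darcy flux q = K · i = 10.10 × 0.04626 = 0.4672 m/day.
Seepage velocity v = q / n_e = 0.4672 / 0.30 = 1.557 m/day.
Travel time t = L / v = 802 / 1.557 = 515.0 days.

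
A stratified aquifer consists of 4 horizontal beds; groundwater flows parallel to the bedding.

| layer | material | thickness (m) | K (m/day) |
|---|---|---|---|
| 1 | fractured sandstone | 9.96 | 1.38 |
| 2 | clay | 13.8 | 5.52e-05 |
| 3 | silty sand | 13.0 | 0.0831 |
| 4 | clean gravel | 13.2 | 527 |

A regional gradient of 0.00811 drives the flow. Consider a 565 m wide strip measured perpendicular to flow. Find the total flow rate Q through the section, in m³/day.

31900

Flow is parallel to layering, so each bed carries its own Darcy discharge and the transmissivities add.
Σ(K_i·b_i) = 1.38×9.96 + 5.52e-05×13.8 + 0.0831×13.0 + 527×13.2 = 6971 m²/day.
Hydraulic gradient i = 0.00811.
Q = Σ(K_i·b_i) · W · i = 6971 × 565 × 0.008110 = 31943 m³/day.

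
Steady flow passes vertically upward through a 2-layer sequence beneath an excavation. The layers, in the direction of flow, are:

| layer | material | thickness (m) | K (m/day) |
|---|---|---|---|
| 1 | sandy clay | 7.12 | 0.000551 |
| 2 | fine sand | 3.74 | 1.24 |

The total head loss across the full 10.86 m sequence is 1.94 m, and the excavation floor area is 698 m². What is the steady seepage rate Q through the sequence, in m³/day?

0.105

Flow is perpendicular to layering, so the layers act in series and the equivalent K is the thickness-weighted harmonic mean.
Total thickness L = 7.12 + 3.74 = 10.86 m.
Σ(b_i/K_i) = 7.12/0.000551 + 3.74/1.24 = 12925 d.
K_eq = L / Σ(b_i/K_i) = 10.86 / 12925 = 0.0008402 m/day.
Q = K_eq · A · (Δh/L) = 0.0008402 × 698 × (1.94/10.86) = 0.1048 m³/day.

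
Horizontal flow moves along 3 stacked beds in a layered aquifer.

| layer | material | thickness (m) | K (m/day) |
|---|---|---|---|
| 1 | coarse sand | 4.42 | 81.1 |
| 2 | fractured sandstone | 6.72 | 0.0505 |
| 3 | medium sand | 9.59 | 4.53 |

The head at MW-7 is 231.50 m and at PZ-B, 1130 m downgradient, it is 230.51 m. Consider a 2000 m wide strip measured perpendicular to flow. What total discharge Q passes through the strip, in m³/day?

705

Flow is parallel to layering, so each bed carries its own Darcy discharge and the transmissivities add.
Σ(K_i·b_i) = 81.1×4.42 + 0.0505×6.72 + 4.53×9.59 = 402.2 m²/day.
Hydraulic gradient i = (231.50 − 230.51) / 1130 = 0.99 / 1130 = 0.0008761.
Q = Σ(K_i·b_i) · W · i = 402.2 × 2000 × 0.0008761 = 704.8 m³/day.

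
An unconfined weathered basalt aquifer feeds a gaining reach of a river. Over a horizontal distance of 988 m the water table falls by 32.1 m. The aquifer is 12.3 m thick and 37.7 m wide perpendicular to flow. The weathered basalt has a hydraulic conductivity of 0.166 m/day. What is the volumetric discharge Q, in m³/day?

2.50

Cross-sectional area A = 37.7 × 12.3 = 463.7 m².
Hydraulic gradient i = Δh / L = 32.1 / 988 = 0.03249.
Darcy's law: Q = K · A · i = 0.1660 × 463.7 × 0.03249 = 2.501 m³/day.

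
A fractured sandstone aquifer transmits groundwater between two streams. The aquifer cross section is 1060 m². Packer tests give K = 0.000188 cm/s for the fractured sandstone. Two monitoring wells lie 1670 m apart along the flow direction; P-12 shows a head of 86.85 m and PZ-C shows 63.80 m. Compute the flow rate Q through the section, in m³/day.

Convert K: 0.000188 cm/s × 864 = 0.1624 m/day.
Hydraulic gradient i = (86.85 − 63.80) / 1670 = 23.05 / 1670 = 0.01380.
Darcy's law: Q = K · A · i = 0.1624 × 1060 × 0.01380 = 2.376 m³/day.

2.38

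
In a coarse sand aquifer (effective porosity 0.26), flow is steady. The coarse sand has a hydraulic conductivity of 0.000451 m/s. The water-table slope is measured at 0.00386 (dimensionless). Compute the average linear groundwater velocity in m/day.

0.579

Convert K: 0.000451 m/s × 86400 = 38.97 m/day.
Hydraulic gradient i = 0.00386.
Darcy flux q = K · i = 38.97 × 0.003860 = 0.1504 m/day.
Seepage velocity v = q / n_e = 0.1504 / 0.26 = 0.5785 m/day.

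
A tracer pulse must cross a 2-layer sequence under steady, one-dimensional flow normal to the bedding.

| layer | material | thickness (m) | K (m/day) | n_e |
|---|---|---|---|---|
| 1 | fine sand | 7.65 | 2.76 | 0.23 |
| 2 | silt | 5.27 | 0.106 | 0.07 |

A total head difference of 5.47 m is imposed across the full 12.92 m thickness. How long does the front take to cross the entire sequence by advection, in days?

With flow normal to the layers, continuity requires the same specific discharge q through every layer.
Σ(b_i/K_i) = 7.65/2.76 + 5.27/0.106 = 52.49 d.
q = Δh / Σ(b_i/K_i) = 5.47 / 52.49 = 0.1042 m/day.
In each layer the seepage velocity is v_i = q/n_i, so the layer transit time is t_i = b_i·n_i / q:
  layer 1 (fine sand): t_1 = 7.65 × 0.23 / 0.1042 = 16.88 d
  layer 2 (silt): t_2 = 5.27 × 0.07 / 0.1042 = 3.540 d
Total t = Σ t_i = 20.42 days.

20.4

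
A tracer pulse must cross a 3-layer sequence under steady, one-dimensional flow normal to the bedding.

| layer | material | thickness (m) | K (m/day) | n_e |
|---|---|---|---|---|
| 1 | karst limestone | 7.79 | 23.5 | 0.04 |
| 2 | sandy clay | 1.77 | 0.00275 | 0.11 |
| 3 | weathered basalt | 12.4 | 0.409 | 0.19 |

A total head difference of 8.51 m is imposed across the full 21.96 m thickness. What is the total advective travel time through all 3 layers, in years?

0.621

With flow normal to the layers, continuity requires the same specific discharge q through every layer.
Σ(b_i/K_i) = 7.79/23.5 + 1.77/0.00275 + 12.4/0.409 = 674.3 d.
q = Δh / Σ(b_i/K_i) = 8.51 / 674.3 = 0.01262 m/day.
In each layer the seepage velocity is v_i = q/n_i, so the layer transit time is t_i = b_i·n_i / q:
  layer 1 (karst limestone): t_1 = 7.79 × 0.04 / 0.01262 = 24.69 d
  layer 2 (sandy clay): t_2 = 1.77 × 0.11 / 0.01262 = 15.43 d
  layer 3 (weathered basalt): t_3 = 12.4 × 0.19 / 0.01262 = 186.7 d
Total t = Σ t_i = 226.8 days = 0.6209 years.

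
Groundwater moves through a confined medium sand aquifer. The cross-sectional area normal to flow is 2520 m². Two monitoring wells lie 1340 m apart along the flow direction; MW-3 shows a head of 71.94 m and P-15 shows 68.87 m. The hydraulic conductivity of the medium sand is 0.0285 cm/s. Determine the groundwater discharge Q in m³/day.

Convert K: 0.0285 cm/s × 864 = 24.62 m/day.
Hydraulic gradient i = (71.94 − 68.87) / 1340 = 3.07 / 1340 = 0.002291.
Darcy's law: Q = K · A · i = 24.62 × 2520 × 0.002291 = 142.2 m³/day.

142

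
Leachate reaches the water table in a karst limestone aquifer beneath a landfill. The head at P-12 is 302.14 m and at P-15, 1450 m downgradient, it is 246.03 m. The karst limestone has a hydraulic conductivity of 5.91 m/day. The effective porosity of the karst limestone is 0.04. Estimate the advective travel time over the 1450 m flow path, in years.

0.694

Hydraulic gradient i = (302.14 − 246.03) / 1450 = 56.11 / 1450 = 0.03870.
Darcy flux q = K · i = 5.910 × 0.03870 = 0.2287 m/day.
Seepage velocity v = q / n_e = 0.2287 / 0.04 = 5.717 m/day.
Travel time t = L / v = 1450 / 5.717 = 253.6 days = 0.6943 years.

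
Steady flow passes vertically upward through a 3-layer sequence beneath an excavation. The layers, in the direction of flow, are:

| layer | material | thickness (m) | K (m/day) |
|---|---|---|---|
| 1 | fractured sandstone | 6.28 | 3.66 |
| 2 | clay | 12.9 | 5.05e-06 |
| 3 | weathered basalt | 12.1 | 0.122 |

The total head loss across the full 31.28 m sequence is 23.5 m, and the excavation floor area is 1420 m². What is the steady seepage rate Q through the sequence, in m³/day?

Flow is perpendicular to layering, so the layers act in series and the equivalent K is the thickness-weighted harmonic mean.
Total thickness L = 6.28 + 12.9 + 12.1 = 31.28 m.
Σ(b_i/K_i) = 6.28/3.66 + 12.9/5.05e-06 + 12.1/0.122 = 2.555e+06 d.
K_eq = L / Σ(b_i/K_i) = 31.28 / 2.555e+06 = 1.224e-05 m/day.
Q = K_eq · A · (Δh/L) = 1.224e-05 × 1420 × (23.5/31.28) = 0.01306 m³/day.

0.0131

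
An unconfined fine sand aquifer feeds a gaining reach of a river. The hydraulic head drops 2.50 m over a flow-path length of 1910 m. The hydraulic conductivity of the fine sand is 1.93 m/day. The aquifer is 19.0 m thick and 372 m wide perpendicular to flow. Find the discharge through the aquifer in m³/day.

17.9

Cross-sectional area A = 372 × 19.0 = 7068 m².
Hydraulic gradient i = Δh / L = 2.50 / 1910 = 0.001309.
Darcy's law: Q = K · A · i = 1.930 × 7068 × 0.001309 = 17.86 m³/day.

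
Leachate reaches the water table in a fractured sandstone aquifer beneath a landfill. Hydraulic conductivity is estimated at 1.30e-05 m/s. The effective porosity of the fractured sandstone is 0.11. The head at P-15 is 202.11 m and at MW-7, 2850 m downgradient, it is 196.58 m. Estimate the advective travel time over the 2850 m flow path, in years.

394

Convert K: 1.30e-05 m/s × 86400 = 1.123 m/day.
Hydraulic gradient i = (202.11 − 196.58) / 2850 = 5.53 / 2850 = 0.001940.
Darcy flux q = K · i = 1.123 × 0.001940 = 0.002179 m/day.
Seepage velocity v = q / n_e = 0.002179 / 0.11 = 0.01981 m/day.
Travel time t = L / v = 2850 / 0.01981 = 1.438e+05 days = 393.8 years.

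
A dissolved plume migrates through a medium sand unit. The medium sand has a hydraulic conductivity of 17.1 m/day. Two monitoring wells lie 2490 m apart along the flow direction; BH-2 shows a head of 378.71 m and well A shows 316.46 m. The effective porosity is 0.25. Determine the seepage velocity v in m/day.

Hydraulic gradient i = (378.71 − 316.46) / 2490 = 62.25 / 2490 = 0.02500.
Darcy flux q = K · i = 17.10 × 0.02500 = 0.4275 m/day.
Seepage velocity v = q / n_e = 0.4275 / 0.25 = 1.710 m/day.

1.71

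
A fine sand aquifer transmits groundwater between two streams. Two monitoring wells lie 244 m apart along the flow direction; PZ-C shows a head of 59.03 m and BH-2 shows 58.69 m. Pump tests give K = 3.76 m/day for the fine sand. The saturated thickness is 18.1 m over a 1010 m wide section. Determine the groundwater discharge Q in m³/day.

95.8

Cross-sectional area A = 1010 × 18.1 = 18281 m².
Hydraulic gradient i = (59.03 − 58.69) / 244 = 0.34 / 244 = 0.001393.
Darcy's law: Q = K · A · i = 3.760 × 18281 × 0.001393 = 95.78 m³/day.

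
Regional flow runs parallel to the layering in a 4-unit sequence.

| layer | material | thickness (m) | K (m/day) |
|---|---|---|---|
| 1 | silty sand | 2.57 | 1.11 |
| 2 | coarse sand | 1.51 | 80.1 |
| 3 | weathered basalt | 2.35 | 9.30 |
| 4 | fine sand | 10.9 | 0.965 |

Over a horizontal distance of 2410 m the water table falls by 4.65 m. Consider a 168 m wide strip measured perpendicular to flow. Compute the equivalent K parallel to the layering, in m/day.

9.01

Flow is parallel to layering, so each bed carries its own Darcy discharge and the transmissivities add.
Σ(K_i·b_i) = 1.11×2.57 + 80.1×1.51 + 9.30×2.35 + 0.965×10.9 = 156.2 m²/day.
Total thickness b = 17.33 m, so K_eq = Σ(K_i·b_i)/b = 9.012 m/day.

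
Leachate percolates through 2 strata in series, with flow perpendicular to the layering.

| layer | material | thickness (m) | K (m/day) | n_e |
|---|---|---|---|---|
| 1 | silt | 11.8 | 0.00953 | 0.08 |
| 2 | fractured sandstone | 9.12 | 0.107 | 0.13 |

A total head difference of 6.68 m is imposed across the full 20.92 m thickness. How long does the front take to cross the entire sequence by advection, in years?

With flow normal to the layers, continuity requires the same specific discharge q through every layer.
Σ(b_i/K_i) = 11.8/0.00953 + 9.12/0.107 = 1323 d.
q = Δh / Σ(b_i/K_i) = 6.68 / 1323 = 0.005047 m/day.
In each layer the seepage velocity is v_i = q/n_i, so the layer transit time is t_i = b_i·n_i / q:
  layer 1 (silt): t_1 = 11.8 × 0.08 / 0.005047 = 187.0 d
  layer 2 (fractured sandstone): t_2 = 9.12 × 0.13 / 0.005047 = 234.9 d
Total t = Σ t_i = 421.9 days = 1.155 years.

1.16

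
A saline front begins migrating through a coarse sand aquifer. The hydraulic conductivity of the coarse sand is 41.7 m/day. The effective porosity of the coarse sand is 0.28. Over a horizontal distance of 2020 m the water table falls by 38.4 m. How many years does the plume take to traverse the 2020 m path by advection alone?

Hydraulic gradient i = Δh / L = 38.4 / 2020 = 0.01901.
Darcy flux q = K · i = 41.70 × 0.01901 = 0.7927 m/day.
Seepage velocity v = q / n_e = 0.7927 / 0.28 = 2.831 m/day.
Travel time t = L / v = 2020 / 2.831 = 713.5 days = 1.953 years.

1.95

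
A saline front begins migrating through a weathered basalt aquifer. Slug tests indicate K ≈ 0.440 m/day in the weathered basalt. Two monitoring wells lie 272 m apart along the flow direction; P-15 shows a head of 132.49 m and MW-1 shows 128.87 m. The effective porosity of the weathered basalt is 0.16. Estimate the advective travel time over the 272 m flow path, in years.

Hydraulic gradient i = (132.49 − 128.87) / 272 = 3.62 / 272 = 0.01331.
Darcy flux q = K · i = 0.4400 × 0.01331 = 0.005856 m/day.
Seepage velocity v = q / n_e = 0.005856 / 0.16 = 0.03660 m/day.
Travel time t = L / v = 272 / 0.03660 = 7432 days = 20.35 years.

20.3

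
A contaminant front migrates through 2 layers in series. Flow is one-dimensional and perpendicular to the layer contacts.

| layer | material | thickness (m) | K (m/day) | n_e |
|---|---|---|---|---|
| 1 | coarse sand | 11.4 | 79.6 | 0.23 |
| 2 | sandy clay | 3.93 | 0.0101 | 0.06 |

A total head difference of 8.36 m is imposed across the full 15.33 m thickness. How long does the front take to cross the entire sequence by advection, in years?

With flow normal to the layers, continuity requires the same specific discharge q through every layer.
Σ(b_i/K_i) = 11.4/79.6 + 3.93/0.0101 = 389.3 d.
q = Δh / Σ(b_i/K_i) = 8.36 / 389.3 = 0.02148 m/day.
In each layer the seepage velocity is v_i = q/n_i, so the layer transit time is t_i = b_i·n_i / q:
  layer 1 (coarse sand): t_1 = 11.4 × 0.23 / 0.02148 = 122.1 d
  layer 2 (sandy clay): t_2 = 3.93 × 0.06 / 0.02148 = 10.98 d
Total t = Σ t_i = 133.1 days = 0.3643 years.

0.364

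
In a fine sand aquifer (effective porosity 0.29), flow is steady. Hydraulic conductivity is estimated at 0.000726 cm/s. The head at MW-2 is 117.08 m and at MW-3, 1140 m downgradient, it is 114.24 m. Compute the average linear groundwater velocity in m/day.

0.00539

Convert K: 0.000726 cm/s × 864 = 0.6273 m/day.
Hydraulic gradient i = (117.08 − 114.24) / 1140 = 2.84 / 1140 = 0.002491.
Darcy flux q = K · i = 0.6273 × 0.002491 = 0.001563 m/day.
Seepage velocity v = q / n_e = 0.001563 / 0.29 = 0.005388 m/day.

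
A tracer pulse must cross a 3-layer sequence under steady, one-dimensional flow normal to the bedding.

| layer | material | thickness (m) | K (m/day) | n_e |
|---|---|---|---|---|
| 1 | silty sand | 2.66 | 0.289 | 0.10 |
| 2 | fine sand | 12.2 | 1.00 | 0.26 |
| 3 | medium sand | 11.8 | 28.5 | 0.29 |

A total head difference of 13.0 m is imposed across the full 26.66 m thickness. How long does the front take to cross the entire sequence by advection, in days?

With flow normal to the layers, continuity requires the same specific discharge q through every layer.
Σ(b_i/K_i) = 2.66/0.289 + 12.2/1.00 + 11.8/28.5 = 21.82 d.
q = Δh / Σ(b_i/K_i) = 13.0 / 21.82 = 0.5958 m/day.
In each layer the seepage velocity is v_i = q/n_i, so the layer transit time is t_i = b_i·n_i / q:
  layer 1 (silty sand): t_1 = 2.66 × 0.10 / 0.5958 = 0.4464 d
  layer 2 (fine sand): t_2 = 12.2 × 0.26 / 0.5958 = 5.324 d
  layer 3 (medium sand): t_3 = 11.8 × 0.29 / 0.5958 = 5.743 d
Total t = Σ t_i = 11.51 days.

11.5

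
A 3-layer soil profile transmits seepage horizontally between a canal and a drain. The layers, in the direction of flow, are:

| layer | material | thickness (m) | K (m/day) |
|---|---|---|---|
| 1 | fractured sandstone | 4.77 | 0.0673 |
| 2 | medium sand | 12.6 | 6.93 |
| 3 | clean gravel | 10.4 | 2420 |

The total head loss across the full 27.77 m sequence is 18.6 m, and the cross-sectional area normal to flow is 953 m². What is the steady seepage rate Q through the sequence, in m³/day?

Flow is perpendicular to layering, so the layers act in series and the equivalent K is the thickness-weighted harmonic mean.
Total thickness L = 4.77 + 12.6 + 10.4 = 27.77 m.
Σ(b_i/K_i) = 4.77/0.0673 + 12.6/6.93 + 10.4/2420 = 72.70 d.
K_eq = L / Σ(b_i/K_i) = 27.77 / 72.70 = 0.3820 m/day.
Q = K_eq · A · (Δh/L) = 0.3820 × 953 × (18.6/27.77) = 243.8 m³/day.

244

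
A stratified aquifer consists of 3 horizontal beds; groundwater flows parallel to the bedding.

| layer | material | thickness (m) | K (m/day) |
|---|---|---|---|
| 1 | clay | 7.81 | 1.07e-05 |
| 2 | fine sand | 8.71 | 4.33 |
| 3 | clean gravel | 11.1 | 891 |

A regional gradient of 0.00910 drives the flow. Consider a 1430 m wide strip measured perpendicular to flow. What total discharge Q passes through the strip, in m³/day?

129000

Flow is parallel to layering, so each bed carries its own Darcy discharge and the transmissivities add.
Σ(K_i·b_i) = 1.07e-05×7.81 + 4.33×8.71 + 891×11.1 = 9928 m²/day.
Hydraulic gradient i = 0.00910.
Q = Σ(K_i·b_i) · W · i = 9928 × 1430 × 0.009100 = 1.292e+05 m³/day.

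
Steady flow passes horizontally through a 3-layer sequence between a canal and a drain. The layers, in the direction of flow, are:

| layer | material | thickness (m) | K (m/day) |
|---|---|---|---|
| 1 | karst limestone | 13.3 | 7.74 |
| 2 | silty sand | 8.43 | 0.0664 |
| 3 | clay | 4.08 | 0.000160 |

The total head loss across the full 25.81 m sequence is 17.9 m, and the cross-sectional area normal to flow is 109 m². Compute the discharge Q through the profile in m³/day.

Flow is perpendicular to layering, so the layers act in series and the equivalent K is the thickness-weighted harmonic mean.
Total thickness L = 13.3 + 8.43 + 4.08 = 25.81 m.
Σ(b_i/K_i) = 13.3/7.74 + 8.43/0.0664 + 4.08/0.000160 = 25629 d.
K_eq = L / Σ(b_i/K_i) = 25.81 / 25629 = 0.001007 m/day.
Q = K_eq · A · (Δh/L) = 0.001007 × 109 × (17.9/25.81) = 0.07613 m³/day.

0.0761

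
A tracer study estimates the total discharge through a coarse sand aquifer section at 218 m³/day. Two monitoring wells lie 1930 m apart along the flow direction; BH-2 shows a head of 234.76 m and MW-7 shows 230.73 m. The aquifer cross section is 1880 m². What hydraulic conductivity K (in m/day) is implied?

Hydraulic gradient i = (234.76 − 230.73) / 1930 = 4.03 / 1930 = 0.002088.
From Q = K·A·i, K = Q / (A·i) = 218 / (1880 × 0.002088) = 55.53 m/day.

55.5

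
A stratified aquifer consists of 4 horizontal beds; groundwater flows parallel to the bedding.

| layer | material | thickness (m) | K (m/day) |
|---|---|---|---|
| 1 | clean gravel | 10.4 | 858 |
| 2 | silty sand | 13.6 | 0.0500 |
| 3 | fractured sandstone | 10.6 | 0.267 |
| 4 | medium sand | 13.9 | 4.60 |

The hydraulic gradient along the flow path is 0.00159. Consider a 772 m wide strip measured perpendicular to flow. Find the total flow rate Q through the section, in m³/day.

11000

Flow is parallel to layering, so each bed carries its own Darcy discharge and the transmissivities add.
Σ(K_i·b_i) = 858×10.4 + 0.0500×13.6 + 0.267×10.6 + 4.60×13.9 = 8991 m²/day.
Hydraulic gradient i = 0.00159.
Q = Σ(K_i·b_i) · W · i = 8991 × 772 × 0.001590 = 11036 m³/day.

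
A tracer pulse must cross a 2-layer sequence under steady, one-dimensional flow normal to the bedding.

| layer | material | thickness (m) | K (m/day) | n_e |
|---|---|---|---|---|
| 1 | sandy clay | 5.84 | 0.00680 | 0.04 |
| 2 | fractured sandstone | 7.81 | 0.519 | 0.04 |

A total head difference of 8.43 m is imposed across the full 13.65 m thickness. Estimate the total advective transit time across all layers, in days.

With flow normal to the layers, continuity requires the same specific discharge q through every layer.
Σ(b_i/K_i) = 5.84/0.00680 + 7.81/0.519 = 873.9 d.
q = Δh / Σ(b_i/K_i) = 8.43 / 873.9 = 0.009647 m/day.
In each layer the seepage velocity is v_i = q/n_i, so the layer transit time is t_i = b_i·n_i / q:
  layer 1 (sandy clay): t_1 = 5.84 × 0.04 / 0.009647 = 24.22 d
  layer 2 (fractured sandstone): t_2 = 7.81 × 0.04 / 0.009647 = 32.38 d
Total t = Σ t_i = 56.60 days.

56.6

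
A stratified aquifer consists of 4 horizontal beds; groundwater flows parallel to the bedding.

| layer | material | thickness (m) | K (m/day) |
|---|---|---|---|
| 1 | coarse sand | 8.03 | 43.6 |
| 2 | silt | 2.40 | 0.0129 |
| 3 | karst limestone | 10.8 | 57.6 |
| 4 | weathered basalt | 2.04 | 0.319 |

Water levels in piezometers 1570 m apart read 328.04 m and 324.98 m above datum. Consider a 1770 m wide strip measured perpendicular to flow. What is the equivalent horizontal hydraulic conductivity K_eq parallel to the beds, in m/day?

41.8

Flow is parallel to layering, so each bed carries its own Darcy discharge and the transmissivities add.
Σ(K_i·b_i) = 43.6×8.03 + 0.0129×2.40 + 57.6×10.8 + 0.319×2.04 = 972.9 m²/day.
Total thickness b = 23.27 m, so K_eq = Σ(K_i·b_i)/b = 41.81 m/day.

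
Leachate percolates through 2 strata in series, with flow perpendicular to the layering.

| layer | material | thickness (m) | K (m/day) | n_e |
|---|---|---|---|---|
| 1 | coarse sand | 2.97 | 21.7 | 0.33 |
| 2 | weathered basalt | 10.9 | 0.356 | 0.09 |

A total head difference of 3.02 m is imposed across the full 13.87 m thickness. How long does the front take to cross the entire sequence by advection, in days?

20.0

With flow normal to the layers, continuity requires the same specific discharge q through every layer.
Σ(b_i/K_i) = 2.97/21.7 + 10.9/0.356 = 30.75 d.
q = Δh / Σ(b_i/K_i) = 3.02 / 30.75 = 0.09820 m/day.
In each layer the seepage velocity is v_i = q/n_i, so the layer transit time is t_i = b_i·n_i / q:
  layer 1 (coarse sand): t_1 = 2.97 × 0.33 / 0.09820 = 9.981 d
  layer 2 (weathered basalt): t_2 = 10.9 × 0.09 / 0.09820 = 9.990 d
Total t = Σ t_i = 19.97 days.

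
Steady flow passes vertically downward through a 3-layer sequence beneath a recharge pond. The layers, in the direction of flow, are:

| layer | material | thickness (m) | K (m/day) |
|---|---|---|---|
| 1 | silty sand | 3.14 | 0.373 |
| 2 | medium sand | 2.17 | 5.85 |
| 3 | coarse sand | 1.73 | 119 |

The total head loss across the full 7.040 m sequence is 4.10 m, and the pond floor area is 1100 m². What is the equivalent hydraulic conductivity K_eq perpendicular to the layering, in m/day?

Flow is perpendicular to layering, so the layers act in series and the equivalent K is the thickness-weighted harmonic mean.
Total thickness L = 3.14 + 2.17 + 1.73 = 7.040 m.
Σ(b_i/K_i) = 3.14/0.373 + 2.17/5.85 + 1.73/119 = 8.804 d.
K_eq = L / Σ(b_i/K_i) = 7.040 / 8.804 = 0.7997 m/day.

0.800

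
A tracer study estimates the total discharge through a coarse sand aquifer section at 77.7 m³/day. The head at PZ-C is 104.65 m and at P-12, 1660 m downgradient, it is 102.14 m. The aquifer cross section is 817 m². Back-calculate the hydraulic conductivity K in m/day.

Hydraulic gradient i = (104.65 − 102.14) / 1660 = 2.51 / 1660 = 0.001512.
From Q = K·A·i, K = Q / (A·i) = 77.7 / (817.0 × 0.001512) = 62.90 m/day.

62.9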